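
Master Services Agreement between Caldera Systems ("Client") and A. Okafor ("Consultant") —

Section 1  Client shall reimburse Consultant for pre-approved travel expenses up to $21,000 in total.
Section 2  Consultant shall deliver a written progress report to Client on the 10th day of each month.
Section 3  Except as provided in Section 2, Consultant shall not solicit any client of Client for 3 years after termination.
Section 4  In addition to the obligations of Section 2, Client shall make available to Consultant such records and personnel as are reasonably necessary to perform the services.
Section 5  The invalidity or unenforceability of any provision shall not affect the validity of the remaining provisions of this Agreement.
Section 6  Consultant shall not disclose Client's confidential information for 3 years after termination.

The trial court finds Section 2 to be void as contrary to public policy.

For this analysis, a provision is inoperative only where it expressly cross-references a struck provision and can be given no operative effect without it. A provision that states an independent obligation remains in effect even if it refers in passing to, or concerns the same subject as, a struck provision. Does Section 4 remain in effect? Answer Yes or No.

Yes

Section 2 is struck. Although Section 3 refers to Section 2, its operative terms do not depend on Section 2, so it remains in effect. Although Section 4 refers to Section 2, its operative terms do not depend on Section 2, so it remains in effect. Nothing else in the Agreement is defined by reference to Section 2. Under the severability clause in Section 5, the remaining provisions continue in force. Section 1, Section 3, Section 4, Section 5, and Section 6 remain in effect. Section 4 is among the surviving provisions, so the answer is yes.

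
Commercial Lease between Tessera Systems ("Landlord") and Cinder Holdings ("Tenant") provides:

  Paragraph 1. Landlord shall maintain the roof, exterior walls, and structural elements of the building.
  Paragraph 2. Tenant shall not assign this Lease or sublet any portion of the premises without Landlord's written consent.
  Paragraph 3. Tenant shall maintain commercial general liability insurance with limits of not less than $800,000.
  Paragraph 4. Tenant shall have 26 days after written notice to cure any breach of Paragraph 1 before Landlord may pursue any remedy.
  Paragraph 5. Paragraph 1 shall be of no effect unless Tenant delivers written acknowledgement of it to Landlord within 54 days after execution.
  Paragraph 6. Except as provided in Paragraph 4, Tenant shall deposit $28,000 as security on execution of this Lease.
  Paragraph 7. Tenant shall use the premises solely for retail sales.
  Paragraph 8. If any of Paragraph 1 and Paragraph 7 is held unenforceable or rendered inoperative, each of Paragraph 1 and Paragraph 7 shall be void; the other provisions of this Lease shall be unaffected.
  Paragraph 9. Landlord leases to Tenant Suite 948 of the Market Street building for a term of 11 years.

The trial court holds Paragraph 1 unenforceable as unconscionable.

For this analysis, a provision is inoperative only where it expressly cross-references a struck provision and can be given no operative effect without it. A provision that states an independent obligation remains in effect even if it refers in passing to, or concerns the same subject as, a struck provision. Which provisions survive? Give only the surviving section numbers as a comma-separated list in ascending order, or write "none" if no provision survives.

Paragraph 1 is struck. Paragraph 4 merely fixes the cure period for breach of Paragraph 1; with Paragraph 1 gone it has nothing to operate on and falls away. Paragraph 5 merely fixes the acknowledgement condition for Paragraph 1; with Paragraph 1 gone it has nothing to operate on and falls away. Paragraph 6 mentions Paragraph 4 but its own obligation stands independently of Paragraph 4, so Paragraph 6 is not affected. Paragraph 8 declares Paragraph 1 and Paragraph 7 mutually dependent; since one of them has fallen, all of them are of no effect. That brings down Paragraph 7 as well. The remainder continues in force under Paragraph 8. The provisions still in force are Paragraph 2, Paragraph 3, Paragraph 6, Paragraph 8, and Paragraph 9.

2, 3, 6, 8, 9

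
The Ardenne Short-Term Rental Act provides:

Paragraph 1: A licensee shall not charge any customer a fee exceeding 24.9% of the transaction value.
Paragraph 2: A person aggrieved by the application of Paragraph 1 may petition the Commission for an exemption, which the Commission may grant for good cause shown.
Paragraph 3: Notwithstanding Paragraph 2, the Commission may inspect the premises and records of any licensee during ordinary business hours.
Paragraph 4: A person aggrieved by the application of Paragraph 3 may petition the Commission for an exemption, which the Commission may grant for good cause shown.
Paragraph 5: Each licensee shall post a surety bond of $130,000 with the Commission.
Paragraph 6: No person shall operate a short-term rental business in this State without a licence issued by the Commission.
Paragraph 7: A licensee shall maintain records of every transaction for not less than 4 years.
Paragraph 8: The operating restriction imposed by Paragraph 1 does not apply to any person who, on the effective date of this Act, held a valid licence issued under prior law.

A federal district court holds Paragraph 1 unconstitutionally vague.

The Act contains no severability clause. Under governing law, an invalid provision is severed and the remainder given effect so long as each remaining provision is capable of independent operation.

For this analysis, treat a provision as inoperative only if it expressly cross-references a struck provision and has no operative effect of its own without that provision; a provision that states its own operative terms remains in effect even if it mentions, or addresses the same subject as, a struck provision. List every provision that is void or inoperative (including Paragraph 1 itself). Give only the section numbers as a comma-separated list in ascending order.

1, 2, 8

Paragraph 1 is struck. Paragraph 2 operates only by reference to Paragraph 1, so it falls with Paragraph 1. The only function of Paragraph 8 is the grandfather exemption from Paragraph 1, so it cannot stand once Paragraph 1 is removed. Paragraph 3 mentions Paragraph 2 but its own obligation stands independently of Paragraph 2, so Paragraph 3 is not affected. With no severability clause, the stated default rule severs what cannot stand and enforces each remaining provision that can operate on its own. Paragraph 3, Paragraph 4, Paragraph 5, Paragraph 6, and Paragraph 7 remain in effect.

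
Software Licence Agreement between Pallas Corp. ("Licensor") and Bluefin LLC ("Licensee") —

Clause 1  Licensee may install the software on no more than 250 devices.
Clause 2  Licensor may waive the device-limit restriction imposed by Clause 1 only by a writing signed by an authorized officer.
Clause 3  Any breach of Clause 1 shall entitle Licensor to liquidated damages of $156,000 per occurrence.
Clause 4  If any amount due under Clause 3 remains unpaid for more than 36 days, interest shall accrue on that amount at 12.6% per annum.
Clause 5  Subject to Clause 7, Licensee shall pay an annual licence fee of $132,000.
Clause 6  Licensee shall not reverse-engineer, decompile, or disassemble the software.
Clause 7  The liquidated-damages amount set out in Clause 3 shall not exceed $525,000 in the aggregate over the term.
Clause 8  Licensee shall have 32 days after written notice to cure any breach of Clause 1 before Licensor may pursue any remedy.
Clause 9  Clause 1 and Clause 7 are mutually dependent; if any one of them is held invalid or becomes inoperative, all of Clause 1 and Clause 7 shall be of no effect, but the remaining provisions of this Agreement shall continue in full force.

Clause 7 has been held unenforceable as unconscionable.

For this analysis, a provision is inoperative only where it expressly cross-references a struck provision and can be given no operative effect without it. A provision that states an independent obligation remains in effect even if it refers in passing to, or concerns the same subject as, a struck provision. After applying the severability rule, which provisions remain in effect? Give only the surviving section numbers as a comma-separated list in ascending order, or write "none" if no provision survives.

Clause 7 is struck. Clause 5 mentions Clause 7 but its own obligation stands independently of Clause 7, so Clause 5 is not affected. Nothing else in the Agreement is defined by reference to Clause 7. Clause 9 declares Clause 1 and Clause 7 mutually dependent; since one of them has fallen, all of them are of no effect. That brings down Clause 1 as well. Clause 2, Clause 3, Clause 4, and Clause 8 in turn depend solely on a provision now struck and likewise fall. The remainder continues in force under Clause 9. Clause 5, Clause 6, and Clause 9 remain in effect.

5, 6, 9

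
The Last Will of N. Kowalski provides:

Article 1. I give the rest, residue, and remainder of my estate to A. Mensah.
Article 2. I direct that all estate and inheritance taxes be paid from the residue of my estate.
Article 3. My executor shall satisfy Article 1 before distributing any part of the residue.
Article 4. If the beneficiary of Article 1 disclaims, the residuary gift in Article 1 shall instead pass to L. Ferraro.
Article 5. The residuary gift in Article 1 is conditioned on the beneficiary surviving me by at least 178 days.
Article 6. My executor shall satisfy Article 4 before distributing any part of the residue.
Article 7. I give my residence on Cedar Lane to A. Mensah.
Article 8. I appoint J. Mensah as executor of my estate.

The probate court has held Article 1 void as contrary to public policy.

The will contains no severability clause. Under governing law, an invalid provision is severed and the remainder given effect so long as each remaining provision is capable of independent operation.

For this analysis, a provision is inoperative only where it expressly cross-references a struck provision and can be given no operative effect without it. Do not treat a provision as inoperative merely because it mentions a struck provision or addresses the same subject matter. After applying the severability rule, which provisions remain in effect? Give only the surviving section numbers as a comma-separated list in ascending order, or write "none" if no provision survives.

2, 7, 8

Article 1 is struck. The only function of Article 3 is the priority direction for Article 1, so it cannot stand once Article 1 is removed. Article 4 operates only by reference to Article 1, so it falls with Article 1. Article 5 merely fixes the survivorship condition on Article 1; with Article 1 gone it has nothing to operate on and falls away. The only function of Article 6 is the priority direction for Article 4, so it cannot stand once Article 4 is removed. Under the stated default rule, only provisions that cannot operate independently fall away; the rest are enforced. That leaves Article 2, Article 7, and Article 8 in effect.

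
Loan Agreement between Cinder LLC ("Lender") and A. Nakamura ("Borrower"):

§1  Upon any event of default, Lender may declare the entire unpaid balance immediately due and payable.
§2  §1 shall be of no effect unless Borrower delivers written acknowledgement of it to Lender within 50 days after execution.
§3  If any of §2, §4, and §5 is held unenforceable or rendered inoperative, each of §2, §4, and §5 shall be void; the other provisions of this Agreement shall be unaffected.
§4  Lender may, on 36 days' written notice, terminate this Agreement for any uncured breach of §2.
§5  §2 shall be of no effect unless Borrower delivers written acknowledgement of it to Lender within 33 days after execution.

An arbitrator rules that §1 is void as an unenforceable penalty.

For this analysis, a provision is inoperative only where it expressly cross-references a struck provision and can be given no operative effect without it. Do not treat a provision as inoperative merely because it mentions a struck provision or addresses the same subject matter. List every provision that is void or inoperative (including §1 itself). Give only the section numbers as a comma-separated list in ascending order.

1, 2, 4, 5

§1 is struck. The only function of §2 is the acknowledgement condition for §1, so it cannot stand once §1 is removed. §4 operates only by reference to §2, so it falls with §2. §5 merely fixes the acknowledgement condition for §2; with §2 gone it has nothing to operate on and falls away. §3 declares §2, §4, and §5 mutually dependent; since one of them has fallen, all of them are of no effect. The remainder continues in force under §3. Only §3 remains in effect.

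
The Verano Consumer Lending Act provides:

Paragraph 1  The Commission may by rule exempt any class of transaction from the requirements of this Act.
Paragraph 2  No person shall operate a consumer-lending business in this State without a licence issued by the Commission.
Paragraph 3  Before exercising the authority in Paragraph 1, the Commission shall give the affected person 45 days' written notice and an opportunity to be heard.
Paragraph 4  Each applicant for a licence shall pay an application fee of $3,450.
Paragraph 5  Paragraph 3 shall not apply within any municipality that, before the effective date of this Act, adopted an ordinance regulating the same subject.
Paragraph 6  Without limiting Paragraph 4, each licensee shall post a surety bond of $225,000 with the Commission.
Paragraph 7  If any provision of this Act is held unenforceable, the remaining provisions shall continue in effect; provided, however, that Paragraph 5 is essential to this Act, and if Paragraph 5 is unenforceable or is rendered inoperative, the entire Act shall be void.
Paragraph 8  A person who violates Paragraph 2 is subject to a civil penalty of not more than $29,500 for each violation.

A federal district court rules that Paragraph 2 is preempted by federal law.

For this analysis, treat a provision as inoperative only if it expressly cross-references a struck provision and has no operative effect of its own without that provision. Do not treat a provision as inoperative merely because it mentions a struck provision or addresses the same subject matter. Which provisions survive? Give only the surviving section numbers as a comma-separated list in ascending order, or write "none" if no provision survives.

Paragraph 2 is struck. Paragraph 8 has no operative effect of its own apart from Paragraph 2 and is therefore inoperative. Paragraph 7 makes Paragraph 5 an essential term, but Paragraph 5 is unaffected, so the severability proviso in Paragraph 7 preserves the remaining provisions. That leaves Paragraph 1, Paragraph 3, Paragraph 4, Paragraph 5, Paragraph 6, and Paragraph 7 in effect.

1, 3, 4, 5, 6, 7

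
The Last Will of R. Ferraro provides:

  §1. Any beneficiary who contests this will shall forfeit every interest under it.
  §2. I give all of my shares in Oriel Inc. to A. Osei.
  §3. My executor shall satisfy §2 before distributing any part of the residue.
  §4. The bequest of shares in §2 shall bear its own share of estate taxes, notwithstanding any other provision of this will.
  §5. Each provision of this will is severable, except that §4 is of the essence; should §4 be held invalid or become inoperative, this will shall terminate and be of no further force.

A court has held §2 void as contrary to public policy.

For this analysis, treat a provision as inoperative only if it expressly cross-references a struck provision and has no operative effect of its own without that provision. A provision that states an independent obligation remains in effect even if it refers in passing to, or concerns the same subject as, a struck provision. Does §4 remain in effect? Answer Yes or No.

No

§2 is struck. The only function of §3 is the priority direction for §2, so it cannot stand once §2 is removed. §4 operates only by reference to §2, so it falls with §2. §5 makes §4 an essential term, and §4 has been rendered inoperative by the cascade; under §5, the entire will is therefore void. No provision of the will survives. §4 is among the inoperative provisions, so the answer is no.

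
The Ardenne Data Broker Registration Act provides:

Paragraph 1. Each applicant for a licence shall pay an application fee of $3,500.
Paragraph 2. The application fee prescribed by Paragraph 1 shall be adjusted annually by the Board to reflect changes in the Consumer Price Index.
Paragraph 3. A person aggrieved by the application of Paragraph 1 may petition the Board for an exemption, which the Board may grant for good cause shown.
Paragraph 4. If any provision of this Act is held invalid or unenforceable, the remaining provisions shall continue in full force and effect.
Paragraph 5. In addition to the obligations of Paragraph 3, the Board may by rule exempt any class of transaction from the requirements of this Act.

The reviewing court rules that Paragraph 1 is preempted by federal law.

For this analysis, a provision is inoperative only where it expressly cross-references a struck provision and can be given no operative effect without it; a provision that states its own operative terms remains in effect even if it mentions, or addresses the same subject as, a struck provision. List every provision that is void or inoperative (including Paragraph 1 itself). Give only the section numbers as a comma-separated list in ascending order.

Paragraph 1 is struck. The whole of Paragraph 2 is the indexation of the application fee, defined by reference to Paragraph 1, so Paragraph 2 cannot stand once Paragraph 1 is removed. Paragraph 3 has no operative effect of its own apart from Paragraph 1 and is therefore inoperative. Paragraph 5 mentions Paragraph 3 but its own obligation stands independently of Paragraph 3, so Paragraph 5 is not affected. Paragraph 4 is a severability clause and preserves every provision that can still be given independent effect. Paragraph 4 and Paragraph 5 remain in effect.

1, 2, 3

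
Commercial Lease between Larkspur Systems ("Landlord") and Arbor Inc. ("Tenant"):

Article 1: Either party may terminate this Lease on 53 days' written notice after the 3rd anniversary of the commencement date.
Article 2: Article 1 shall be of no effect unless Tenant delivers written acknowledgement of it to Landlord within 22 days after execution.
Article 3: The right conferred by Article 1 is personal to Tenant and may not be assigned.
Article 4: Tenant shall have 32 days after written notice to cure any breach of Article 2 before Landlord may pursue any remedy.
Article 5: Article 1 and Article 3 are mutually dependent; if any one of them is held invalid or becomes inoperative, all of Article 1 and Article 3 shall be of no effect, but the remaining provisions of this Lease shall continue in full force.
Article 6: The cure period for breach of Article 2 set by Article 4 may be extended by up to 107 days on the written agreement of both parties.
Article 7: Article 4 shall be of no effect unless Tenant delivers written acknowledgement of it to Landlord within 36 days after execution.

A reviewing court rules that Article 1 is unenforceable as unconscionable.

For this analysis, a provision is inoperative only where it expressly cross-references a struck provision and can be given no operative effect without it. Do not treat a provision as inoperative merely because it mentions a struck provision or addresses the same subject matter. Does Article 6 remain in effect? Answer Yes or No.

No

Article 1 is struck. The only function of Article 2 is the acknowledgement condition for Article 1, so it cannot stand once Article 1 is removed. Article 3 merely fixes the non-assignment of Article 1; with Article 1 gone it has nothing to operate on and falls away. The only function of Article 4 is the cure period for breach of Article 2, so it cannot stand once Article 2 is removed. Article 6 has no operative effect of its own apart from Article 4 and is therefore inoperative. The only function of Article 7 is the acknowledgement condition for Article 4, so it cannot stand once Article 4 is removed. Article 5 declares Article 1 and Article 3 mutually dependent; since one of them has fallen, all of them are of no effect. The remainder continues in force under Article 5. Only Article 5 remains in effect. Article 6 is among the inoperative provisions, so the answer is no.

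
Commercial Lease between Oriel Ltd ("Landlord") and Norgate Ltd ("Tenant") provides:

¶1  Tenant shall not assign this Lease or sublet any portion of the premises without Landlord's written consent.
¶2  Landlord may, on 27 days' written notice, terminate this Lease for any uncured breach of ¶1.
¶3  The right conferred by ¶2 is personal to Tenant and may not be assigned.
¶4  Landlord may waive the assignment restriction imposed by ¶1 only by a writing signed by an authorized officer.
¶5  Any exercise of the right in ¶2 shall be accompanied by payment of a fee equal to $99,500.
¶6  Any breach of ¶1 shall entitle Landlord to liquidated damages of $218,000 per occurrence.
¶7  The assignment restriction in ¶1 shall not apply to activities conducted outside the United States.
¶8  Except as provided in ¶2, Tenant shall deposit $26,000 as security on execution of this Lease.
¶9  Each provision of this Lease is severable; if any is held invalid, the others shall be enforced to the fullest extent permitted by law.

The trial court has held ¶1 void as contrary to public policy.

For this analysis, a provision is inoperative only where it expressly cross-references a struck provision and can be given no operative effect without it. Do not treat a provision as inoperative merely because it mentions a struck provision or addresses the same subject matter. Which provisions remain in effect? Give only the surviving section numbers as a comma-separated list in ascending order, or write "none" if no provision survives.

¶1 is struck. ¶2 operates only by reference to ¶1, so it falls with ¶1. The only function of ¶4 is the waiver condition for ¶1, so it cannot stand once ¶1 is removed. ¶6 operates only by reference to ¶1, so it falls with ¶1. ¶7 operates only by reference to ¶1, so it falls with ¶1. ¶3 operates only by reference to ¶2, so it falls with ¶2. ¶5 merely fixes the exercise fee for ¶2; with ¶2 gone it has nothing to operate on and falls away. ¶8 mentions ¶2 but its own obligation stands independently of ¶2, so ¶8 is not affected. ¶9 is a severability clause and preserves every provision that can still be given independent effect. ¶8 and ¶9 remain in effect.

8, 9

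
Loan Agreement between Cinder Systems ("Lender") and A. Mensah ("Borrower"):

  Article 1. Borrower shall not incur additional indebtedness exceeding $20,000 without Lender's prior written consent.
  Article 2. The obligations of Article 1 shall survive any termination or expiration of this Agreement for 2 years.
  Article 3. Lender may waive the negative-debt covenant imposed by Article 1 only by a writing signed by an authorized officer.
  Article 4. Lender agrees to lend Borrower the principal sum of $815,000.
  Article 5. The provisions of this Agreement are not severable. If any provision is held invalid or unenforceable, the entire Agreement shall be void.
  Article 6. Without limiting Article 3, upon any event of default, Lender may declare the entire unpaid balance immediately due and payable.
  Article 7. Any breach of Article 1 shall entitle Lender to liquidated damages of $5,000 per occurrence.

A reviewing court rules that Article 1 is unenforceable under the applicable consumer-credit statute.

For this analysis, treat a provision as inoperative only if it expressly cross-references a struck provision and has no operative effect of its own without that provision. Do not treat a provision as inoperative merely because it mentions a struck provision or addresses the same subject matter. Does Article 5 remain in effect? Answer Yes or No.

Article 1 is struck. Article 2 merely fixes the survival period for Article 1; with Article 1 gone it has nothing to operate on and falls away. Article 3 operates only by reference to Article 1, so it falls with Article 1. Article 7 has no operative effect of its own apart from Article 1 and is therefore inoperative. Article 5 provides that the Agreement is not severable, so the invalidity of any one provision voids the entire Agreement. No provision of the Agreement survives. Article 5 is among the inoperative provisions, so the answer is no.

No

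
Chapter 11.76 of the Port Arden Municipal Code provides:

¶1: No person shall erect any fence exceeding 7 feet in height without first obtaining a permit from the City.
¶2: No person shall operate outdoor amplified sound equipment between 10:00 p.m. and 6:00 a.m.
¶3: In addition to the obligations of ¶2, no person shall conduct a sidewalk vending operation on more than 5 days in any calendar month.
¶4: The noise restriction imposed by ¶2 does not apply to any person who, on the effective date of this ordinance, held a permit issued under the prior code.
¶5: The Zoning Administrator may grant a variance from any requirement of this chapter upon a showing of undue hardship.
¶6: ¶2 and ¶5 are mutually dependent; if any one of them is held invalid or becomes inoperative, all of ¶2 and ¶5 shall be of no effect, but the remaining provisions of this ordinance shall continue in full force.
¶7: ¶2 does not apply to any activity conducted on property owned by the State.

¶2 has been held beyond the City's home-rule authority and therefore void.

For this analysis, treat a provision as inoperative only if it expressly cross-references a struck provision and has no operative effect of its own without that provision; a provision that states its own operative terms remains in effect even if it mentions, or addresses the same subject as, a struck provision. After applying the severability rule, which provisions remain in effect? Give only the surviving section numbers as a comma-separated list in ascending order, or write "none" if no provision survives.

¶2 is struck. ¶4 has no operative effect of its own apart from ¶2 and is therefore inoperative. The only function of ¶7 is the public-property exemption from ¶2, so it cannot stand once ¶2 is removed. ¶3 mentions ¶2 but its own obligation stands independently of ¶2, so ¶3 is not affected. ¶6 declares ¶2 and ¶5 mutually dependent; since one of them has fallen, all of them are of no effect. That brings down ¶5 as well. The remainder continues in force under ¶6. The provisions still in force are ¶1, ¶3, and ¶6.

1, 3, 6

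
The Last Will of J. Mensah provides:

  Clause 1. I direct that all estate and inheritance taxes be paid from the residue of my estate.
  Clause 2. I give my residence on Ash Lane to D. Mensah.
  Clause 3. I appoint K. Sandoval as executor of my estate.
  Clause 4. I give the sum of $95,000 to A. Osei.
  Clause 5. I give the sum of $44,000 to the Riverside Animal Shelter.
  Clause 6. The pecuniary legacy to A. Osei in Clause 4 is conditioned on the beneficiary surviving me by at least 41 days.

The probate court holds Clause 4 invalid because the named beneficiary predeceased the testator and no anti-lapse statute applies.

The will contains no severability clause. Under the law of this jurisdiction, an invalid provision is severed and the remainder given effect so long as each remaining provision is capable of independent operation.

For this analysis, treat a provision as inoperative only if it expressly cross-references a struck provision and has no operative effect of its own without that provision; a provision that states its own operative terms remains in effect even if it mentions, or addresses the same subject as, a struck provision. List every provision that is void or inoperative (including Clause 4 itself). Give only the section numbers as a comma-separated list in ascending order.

4, 6

Clause 4 is struck. Clause 6 merely fixes the survivorship condition on Clause 4; with Clause 4 gone it has nothing to operate on and falls away. With no severability clause, the stated default rule severs what cannot stand and enforces each remaining provision that can operate on its own. Clause 1, Clause 2, Clause 3, and Clause 5 remain in effect.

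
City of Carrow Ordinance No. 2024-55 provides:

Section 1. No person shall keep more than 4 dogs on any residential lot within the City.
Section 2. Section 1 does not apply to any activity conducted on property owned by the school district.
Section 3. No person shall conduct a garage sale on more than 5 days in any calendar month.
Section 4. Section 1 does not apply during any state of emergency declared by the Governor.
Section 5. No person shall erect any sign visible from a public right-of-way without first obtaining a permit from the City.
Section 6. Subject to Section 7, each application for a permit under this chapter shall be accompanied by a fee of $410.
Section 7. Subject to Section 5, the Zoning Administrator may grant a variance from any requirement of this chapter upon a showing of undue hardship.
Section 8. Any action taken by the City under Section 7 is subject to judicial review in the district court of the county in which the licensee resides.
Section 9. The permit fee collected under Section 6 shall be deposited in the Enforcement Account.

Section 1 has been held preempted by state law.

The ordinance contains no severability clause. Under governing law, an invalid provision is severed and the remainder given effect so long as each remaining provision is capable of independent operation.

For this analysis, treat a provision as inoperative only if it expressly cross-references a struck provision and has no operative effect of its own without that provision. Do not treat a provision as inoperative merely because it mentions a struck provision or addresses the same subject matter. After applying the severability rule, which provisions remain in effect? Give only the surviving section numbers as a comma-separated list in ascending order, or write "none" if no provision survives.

Section 1 is struck. Section 2 has no operative effect of its own apart from Section 1 and is therefore inoperative. Section 4 merely fixes the emergency suspension of Section 1; with Section 1 gone it has nothing to operate on and falls away. With no severability clause, the stated default rule severs what cannot stand and enforces each remaining provision that can operate on its own. That leaves Section 3, Section 5, Section 6, Section 7, Section 8, and Section 9 in effect.

3, 5, 6, 7, 8, 9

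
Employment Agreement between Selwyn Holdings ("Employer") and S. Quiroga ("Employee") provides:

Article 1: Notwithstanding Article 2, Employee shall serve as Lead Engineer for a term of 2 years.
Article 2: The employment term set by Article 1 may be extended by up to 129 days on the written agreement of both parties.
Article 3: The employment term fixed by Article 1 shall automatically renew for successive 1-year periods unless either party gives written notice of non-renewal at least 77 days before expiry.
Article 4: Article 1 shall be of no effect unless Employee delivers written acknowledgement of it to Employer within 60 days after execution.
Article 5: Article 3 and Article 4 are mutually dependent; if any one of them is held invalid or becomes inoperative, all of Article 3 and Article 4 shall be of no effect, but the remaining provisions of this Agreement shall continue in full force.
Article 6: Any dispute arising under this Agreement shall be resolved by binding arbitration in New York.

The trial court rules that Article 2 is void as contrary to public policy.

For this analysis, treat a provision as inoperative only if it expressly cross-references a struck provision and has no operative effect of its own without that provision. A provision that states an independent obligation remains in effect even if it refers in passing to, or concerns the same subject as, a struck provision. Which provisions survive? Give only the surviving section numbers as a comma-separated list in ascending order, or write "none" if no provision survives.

1, 3, 4, 5, 6

Article 2 is struck. Although Article 1 refers to Article 2, its operative terms do not depend on Article 2, so it remains in effect. Nothing else in the Agreement is defined by reference to Article 2. Article 5 ties Article 3 and Article 4 together, but none of those is affected here; the remaining provisions continue in force under Article 5. Article 1, Article 3, Article 4, Article 5, and Article 6 remain in effect.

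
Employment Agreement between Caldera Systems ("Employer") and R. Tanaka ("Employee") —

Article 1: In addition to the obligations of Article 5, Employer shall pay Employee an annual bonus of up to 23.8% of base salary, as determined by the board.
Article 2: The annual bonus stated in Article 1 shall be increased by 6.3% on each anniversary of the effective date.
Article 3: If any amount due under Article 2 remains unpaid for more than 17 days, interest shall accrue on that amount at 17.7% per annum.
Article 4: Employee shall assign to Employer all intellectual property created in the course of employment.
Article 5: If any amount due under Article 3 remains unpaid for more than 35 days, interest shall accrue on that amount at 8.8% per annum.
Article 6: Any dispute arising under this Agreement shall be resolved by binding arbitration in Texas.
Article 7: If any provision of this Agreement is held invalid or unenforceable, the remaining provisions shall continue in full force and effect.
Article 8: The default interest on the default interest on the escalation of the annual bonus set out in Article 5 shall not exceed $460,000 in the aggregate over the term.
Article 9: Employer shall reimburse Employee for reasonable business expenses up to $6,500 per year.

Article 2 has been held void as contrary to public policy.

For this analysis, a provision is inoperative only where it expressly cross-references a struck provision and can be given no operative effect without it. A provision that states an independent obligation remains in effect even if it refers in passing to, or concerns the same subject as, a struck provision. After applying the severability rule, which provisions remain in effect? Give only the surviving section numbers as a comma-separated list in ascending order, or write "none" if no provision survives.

Article 2 is struck. Article 3 does nothing except set the default interest on the escalation of the annual bonus by reference to Article 2; with Article 2 gone it has no independent effect and is inoperative. Article 5 has no operative effect of its own apart from Article 3 and is therefore inoperative. Article 8 operates only by reference to Article 5, so it falls with Article 5. Article 1 mentions Article 5 but its own obligation stands independently of Article 5, so Article 1 is not affected. Under the severability clause in Article 7, the remaining provisions continue in force. The provisions still in force are Article 1, Article 4, Article 6, Article 7, and Article 9.

1, 4, 6, 7, 9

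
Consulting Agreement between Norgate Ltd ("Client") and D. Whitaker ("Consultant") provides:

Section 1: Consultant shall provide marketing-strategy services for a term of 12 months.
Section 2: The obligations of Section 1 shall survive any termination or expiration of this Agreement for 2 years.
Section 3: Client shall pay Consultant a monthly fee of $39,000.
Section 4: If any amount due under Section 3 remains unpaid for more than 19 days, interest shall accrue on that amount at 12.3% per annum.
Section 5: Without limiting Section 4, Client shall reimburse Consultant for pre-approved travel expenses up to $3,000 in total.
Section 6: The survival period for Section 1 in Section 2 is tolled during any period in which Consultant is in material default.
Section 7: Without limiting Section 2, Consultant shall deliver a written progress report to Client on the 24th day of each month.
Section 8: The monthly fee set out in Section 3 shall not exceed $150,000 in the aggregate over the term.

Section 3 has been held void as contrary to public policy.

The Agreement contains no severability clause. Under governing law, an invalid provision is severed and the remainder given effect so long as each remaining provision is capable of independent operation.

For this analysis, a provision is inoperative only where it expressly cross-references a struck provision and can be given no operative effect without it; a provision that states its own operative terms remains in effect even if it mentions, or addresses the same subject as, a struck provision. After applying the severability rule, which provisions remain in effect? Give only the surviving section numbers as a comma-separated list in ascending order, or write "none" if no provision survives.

1, 2, 5, 6, 7

Section 3 is struck. Section 4 operates only by reference to Section 3, so it falls with Section 3. Section 8 has no operative effect of its own apart from Section 3 and is therefore inoperative. Although Section 5 refers to Section 4, its operative terms do not depend on Section 4, so it remains in effect. Under the stated default rule, only provisions that cannot operate independently fall away; the rest are enforced. That leaves Section 1, Section 2, Section 5, Section 6, and Section 7 in effect.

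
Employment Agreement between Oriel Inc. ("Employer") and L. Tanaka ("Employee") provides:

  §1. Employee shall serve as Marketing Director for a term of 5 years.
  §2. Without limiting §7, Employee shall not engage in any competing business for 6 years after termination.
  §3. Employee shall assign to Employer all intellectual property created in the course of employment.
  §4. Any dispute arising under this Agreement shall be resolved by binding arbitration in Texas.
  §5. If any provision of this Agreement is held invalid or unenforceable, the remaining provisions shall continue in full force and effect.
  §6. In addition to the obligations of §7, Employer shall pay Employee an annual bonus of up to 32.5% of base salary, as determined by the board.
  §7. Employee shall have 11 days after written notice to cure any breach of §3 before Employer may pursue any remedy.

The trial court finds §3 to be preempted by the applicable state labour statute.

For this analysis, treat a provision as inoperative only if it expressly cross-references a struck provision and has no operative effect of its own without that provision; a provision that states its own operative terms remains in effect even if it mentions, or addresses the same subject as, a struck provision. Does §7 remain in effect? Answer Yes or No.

No

§3 is struck. §7 has no operative effect of its own apart from §3 and is therefore inoperative. Although §6 refers to §7, its operative terms do not depend on §7, so it remains in effect. §2 mentions §7 but its own obligation stands independently of §7, so §2 is not affected. §5 is a severability clause and preserves every provision that can still be given independent effect. §1, §2, §4, §5, and §6 remain in effect. §7 is among the inoperative provisions, so the answer is no.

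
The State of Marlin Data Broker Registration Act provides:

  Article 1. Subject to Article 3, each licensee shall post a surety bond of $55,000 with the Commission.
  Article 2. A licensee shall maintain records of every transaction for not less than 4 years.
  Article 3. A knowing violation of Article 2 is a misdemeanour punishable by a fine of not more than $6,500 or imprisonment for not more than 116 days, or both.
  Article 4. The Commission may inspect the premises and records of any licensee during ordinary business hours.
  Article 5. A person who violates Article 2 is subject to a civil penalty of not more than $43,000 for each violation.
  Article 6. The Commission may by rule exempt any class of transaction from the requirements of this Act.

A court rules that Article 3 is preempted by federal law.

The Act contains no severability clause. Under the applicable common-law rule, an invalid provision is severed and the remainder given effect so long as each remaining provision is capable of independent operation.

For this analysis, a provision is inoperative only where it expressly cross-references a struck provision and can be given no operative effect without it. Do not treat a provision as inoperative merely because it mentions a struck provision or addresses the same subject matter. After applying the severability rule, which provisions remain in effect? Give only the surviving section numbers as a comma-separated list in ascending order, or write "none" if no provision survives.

Article 3 is struck. Article 1 mentions Article 3 but its own obligation stands independently of Article 3, so Article 1 is not affected. Nothing else in the Act is defined by reference to Article 3. With no severability clause, the stated default rule severs what cannot stand and enforces each remaining provision that can operate on its own. Article 1, Article 2, Article 4, Article 5, and Article 6 remain in effect.

1, 2, 4, 5, 6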